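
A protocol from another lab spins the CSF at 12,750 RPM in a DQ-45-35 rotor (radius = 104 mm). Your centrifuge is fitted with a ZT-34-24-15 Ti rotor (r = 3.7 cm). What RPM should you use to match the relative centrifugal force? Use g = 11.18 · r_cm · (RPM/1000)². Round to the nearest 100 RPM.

21400 RPM

Original rotor: r = 104 mm = 10.4 cm
RCF_original = 11.18 × 10.4 × (12.75)² = 11.18 × 10.4 × 162.5625 ≈ 18,901.5 × g
18,901.5 = 11.18 × 3.7 × (N/1000)²
(N/1000)² = 18,901.5 / 41.366 = 456.9332
N = 1000 × √456.9332 ≈ 21,376.0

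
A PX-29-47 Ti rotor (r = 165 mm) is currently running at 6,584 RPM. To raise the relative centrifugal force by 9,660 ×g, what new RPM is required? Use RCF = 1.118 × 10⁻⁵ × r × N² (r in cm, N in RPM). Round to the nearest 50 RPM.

r = 165 mm = 16.5 cm
Current RCF = 1.118 × 10⁻⁵ × 16.5 × (6584)² = 1.118 × 10⁻⁵ × 16.5 × 43,349,056 ≈ 7,996.6 × g
Target RCF = 7,996.6 + 9,660 = 17,656.6 × g
N² = 17,656.6 / (18.447 × 10⁻⁵) = 95,715,292
N ≈ √95,715,292 ≈ 9,783.4

9800 RPM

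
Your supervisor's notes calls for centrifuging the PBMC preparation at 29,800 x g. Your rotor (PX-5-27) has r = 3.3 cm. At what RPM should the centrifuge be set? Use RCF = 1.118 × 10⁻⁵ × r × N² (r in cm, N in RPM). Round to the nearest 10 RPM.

28420 RPM

RCF = 1.118 × 10⁻⁵ × r × N²
29,800 = 1.118 × 10⁻⁵ × 3.3 × N²
N² = 29,800 / (3.6894 × 10⁻⁵) = 807,719,412
N ≈ √807,719,412 ≈ 28,420.4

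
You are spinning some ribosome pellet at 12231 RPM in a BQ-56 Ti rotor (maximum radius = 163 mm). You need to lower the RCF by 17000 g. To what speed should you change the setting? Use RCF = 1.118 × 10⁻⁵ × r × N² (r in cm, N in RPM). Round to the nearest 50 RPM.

≈ 7500 RPM

r = 163 mm = 16.3 cm
Current RCF = 1.118 × 10⁻⁵ × 16.3 × (12231)² = 1.118 × 10⁻⁵ × 16.3 × 149,597,361 ≈ 27,261.7 × g
Target RCF = 27,261.7 − 17,000 = 10,261.7 × g
N² = 10,261.7 / (18.2234 × 10⁻⁵) = 56,310,568
N ≈ √56,310,568 ≈ 7,504.0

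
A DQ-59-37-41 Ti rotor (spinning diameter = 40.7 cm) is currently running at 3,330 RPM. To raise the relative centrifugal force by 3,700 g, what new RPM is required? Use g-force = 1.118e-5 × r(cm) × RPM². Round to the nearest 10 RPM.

r = 40.7 / 2 = 20.35 cm
Current RCF = 1.118 × 10⁻⁵ × 20.35 × (3330)² = 1.118 × 10⁻⁵ × 20.35 × 11,088,900 ≈ 2,522.9 × g
Target RCF = 2,522.9 + 3,700 = 6,222.9 × g
N² = 6,222.9 / (22.7513 × 10⁻⁵) = 27,351,844
N ≈ √27,351,844 ≈ 5,229.9

N₂ ≈ 5230 RPM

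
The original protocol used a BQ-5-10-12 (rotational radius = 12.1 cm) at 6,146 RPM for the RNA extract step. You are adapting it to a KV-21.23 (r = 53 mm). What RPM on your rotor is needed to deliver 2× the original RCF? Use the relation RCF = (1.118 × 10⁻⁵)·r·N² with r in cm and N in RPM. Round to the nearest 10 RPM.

RCF_original = 1.118 × 10⁻⁵ × 12.1 × (6146)² = 1.118 × 10⁻⁵ × 12.1 × 37,773,316 ≈ 5,109.9 × g
Target RCF = 2 × 5,109.9 ≈ 10,219.8 × g
Your rotor: r = 53 mm = 5.3 cm
10,219.8 = 1.118 × 10⁻⁵ × 5.3 × N²
N² = 10,219.8 / (5.9254 × 10⁻⁵) = 172,474,432
N ≈ √172,474,432 ≈ 13,133.0

≈ 13130 RPM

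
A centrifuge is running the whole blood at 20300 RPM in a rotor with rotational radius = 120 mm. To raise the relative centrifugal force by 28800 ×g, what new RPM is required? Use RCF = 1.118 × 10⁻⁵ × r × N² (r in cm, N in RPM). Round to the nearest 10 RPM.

25040 RPM

r = 120 mm = 12.0 cm
Current RCF = 1.118 × 10⁻⁵ × 12 × (20300)² = 1.118 × 10⁻⁵ × 12 × 412,090,000 ≈ 55,286 × g
Target RCF = 55,286 + 28,800 = 84,086 × g
N² = 84,086 / (13.416 × 10⁻⁵) = 626,759,094
N ≈ √626,759,094 ≈ 25,035.2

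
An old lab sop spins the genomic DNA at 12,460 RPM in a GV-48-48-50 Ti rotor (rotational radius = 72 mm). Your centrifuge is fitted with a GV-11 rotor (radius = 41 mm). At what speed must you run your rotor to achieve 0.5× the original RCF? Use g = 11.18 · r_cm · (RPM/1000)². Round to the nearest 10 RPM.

11680 RPM

Original rotor: r = 72 mm = 7.2 cm
RCF_original = 11.18 × 7.2 × (12.46)² = 11.18 × 7.2 × 155.2516 ≈ 12,497.1 × g
Target RCF = 0.5 × 12,497.1 ≈ 6,248.6 × g
Your rotor: r = 41 mm = 4.1 cm
6,248.6 = 11.18 × 4.1 × (N/1000)²
(N/1000)² = 6,248.6 / 45.838 = 136.3192
N = 1000 × √136.3192 ≈ 11,675.6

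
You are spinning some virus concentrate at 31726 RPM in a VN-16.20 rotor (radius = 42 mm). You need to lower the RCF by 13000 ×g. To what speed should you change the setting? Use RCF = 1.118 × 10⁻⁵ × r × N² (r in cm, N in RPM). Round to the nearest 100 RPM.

r = 42 mm = 4.2 cm
Current RCF = 1.118 × 10⁻⁵ × 4.2 × (31726)² = 1.118 × 10⁻⁵ × 4.2 × 1,006,539,076 ≈ 47,263 × g
Target RCF = 47,263 − 13,000 = 34,263 × g
N² = 34,263 / (4.6956 × 10⁻⁵) = 729,683,108
N ≈ √729,683,108 ≈ 27,012.6

≈ 27000 RPM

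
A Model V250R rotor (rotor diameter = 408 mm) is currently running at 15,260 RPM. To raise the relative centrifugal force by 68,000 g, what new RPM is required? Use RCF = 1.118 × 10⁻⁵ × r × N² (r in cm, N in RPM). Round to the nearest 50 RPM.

r = 408 mm / 2 = 204 mm = 20.4 cm
Current RCF = 1.118 × 10⁻⁵ × 20.4 × (15260)² = 1.118 × 10⁻⁵ × 20.4 × 232,867,600 ≈ 53,110.6 × g
Target RCF = 53,110.6 + 68,000 = 121,110.6 × g
N² = 121,110.6 / (22.8072 × 10⁻⁵) = 531,019,152
N ≈ √531,019,152 ≈ 23,043.9

23050 RPM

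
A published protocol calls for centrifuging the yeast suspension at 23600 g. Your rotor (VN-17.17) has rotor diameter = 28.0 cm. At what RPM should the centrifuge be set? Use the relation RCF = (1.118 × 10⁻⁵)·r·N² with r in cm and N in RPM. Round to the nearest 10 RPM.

12280 RPM

r = 28.0 / 2 = 14 cm
RCF = 1.118 × 10⁻⁵ × r × N²
23,600 = 1.118 × 10⁻⁵ × 14 × N²
N² = 23,600 / (15.652 × 10⁻⁵) = 150,779,453
N ≈ √150,779,453 ≈ 12,279.2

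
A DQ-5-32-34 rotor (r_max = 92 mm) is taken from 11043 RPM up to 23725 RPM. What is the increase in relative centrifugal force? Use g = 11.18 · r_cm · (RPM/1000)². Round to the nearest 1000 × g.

r = 92 mm = 9.2 cm
RCF₁ = 11.18 × 9.2 × (11.043)² = 11.18 × 9.2 × 121.947849 ≈ 12,543.1 × g
RCF₂ = 11.18 × 9.2 × (23.725)² = 11.18 × 9.2 × 562.875625 ≈ 57,895.1 × g
Increase = 57,895.1 − 12,543.1 = 45,352

45000 × g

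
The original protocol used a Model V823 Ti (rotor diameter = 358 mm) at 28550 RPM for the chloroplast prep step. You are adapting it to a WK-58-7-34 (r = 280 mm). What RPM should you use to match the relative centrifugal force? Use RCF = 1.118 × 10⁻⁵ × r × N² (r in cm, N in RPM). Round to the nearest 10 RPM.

≈ 22830 RPM

Original rotor: r = 358 mm / 2 = 179 mm = 17.9 cm
RCF_original = 1.118 × 10⁻⁵ × 17.9 × (28550)² = 1.118 × 10⁻⁵ × 17.9 × 815,102,500 ≈ 163,119.9 × g
Your rotor: r = 280 mm = 28.0 cm
163,119.9 = 1.118 × 10⁻⁵ × 28 × N²
N² = 163,119.9 / (31.304 × 10⁻⁵) = 521,083,248
N ≈ √521,083,248 ≈ 22,827.2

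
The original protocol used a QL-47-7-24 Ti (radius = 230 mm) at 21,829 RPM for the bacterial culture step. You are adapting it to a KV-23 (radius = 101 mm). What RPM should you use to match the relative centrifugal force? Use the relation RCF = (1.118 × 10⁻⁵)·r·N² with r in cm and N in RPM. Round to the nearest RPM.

32941 RPM

Original rotor: r = 230 mm = 23.0 cm
RCF_original = 1.118 × 10⁻⁵ × 23 × (21829)² = 1.118 × 10⁻⁵ × 23 × 476,505,241 ≈ 122,528.6 × g
Your rotor: r = 101 mm = 10.1 cm
122,528.6 = 1.118 × 10⁻⁵ × 10.1 × N²
N² = 122,528.6 / (11.2918 × 10⁻⁵) = 1,085,111,320
N ≈ √1,085,111,320 ≈ 32,941.0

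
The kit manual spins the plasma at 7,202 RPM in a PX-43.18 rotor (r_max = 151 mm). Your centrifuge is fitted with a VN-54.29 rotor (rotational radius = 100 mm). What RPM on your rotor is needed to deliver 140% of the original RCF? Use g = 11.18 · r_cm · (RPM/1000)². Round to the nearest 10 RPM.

Original rotor: r = 151 mm = 15.1 cm
RCF_original = 11.18 × 15.1 × (7.202)² = 11.18 × 15.1 × 51.868804 ≈ 8,756.4 × g
Target RCF = 1.4 × 8,756.4 ≈ 12,259 × g
Your rotor: r = 100 mm = 10.0 cm
12,259 = 11.18 × 10 × (N/1000)²
(N/1000)² = 12,259 / 111.8 = 109.6512
N = 1000 × √109.6512 ≈ 10,471.4

≈ 10470 RPM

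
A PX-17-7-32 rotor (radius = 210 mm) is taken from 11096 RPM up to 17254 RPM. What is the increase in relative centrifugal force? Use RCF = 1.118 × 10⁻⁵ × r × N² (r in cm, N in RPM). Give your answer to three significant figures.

≈ 41000 g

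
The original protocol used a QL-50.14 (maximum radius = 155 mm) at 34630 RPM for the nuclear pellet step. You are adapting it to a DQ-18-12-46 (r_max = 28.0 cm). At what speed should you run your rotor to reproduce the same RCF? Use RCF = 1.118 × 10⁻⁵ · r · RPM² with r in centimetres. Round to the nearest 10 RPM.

Original rotor: r = 155 mm = 15.5 cm
RCF_original = 1.118 × 10⁻⁵ × 15.5 × (34630)² = 1.118 × 10⁻⁵ × 15.5 × 1,199,236,900 ≈ 207,815.8 × g
207,815.8 = 1.118 × 10⁻⁵ × 28 × N²
N² = 207,815.8 / (31.304 × 10⁻⁵) = 663,863,404
N ≈ √663,863,404 ≈ 25,765.5

25770 RPM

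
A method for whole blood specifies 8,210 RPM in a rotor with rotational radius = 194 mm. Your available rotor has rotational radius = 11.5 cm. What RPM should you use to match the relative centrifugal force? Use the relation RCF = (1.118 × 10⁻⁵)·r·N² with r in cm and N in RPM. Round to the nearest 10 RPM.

10660 RPM

Original rotor: r = 194 mm = 19.4 cm
RCF = 1.118 × 10⁻⁵ × r × N²
RCF_original = 1.118 × 10⁻⁵ × 19.4 × (8210)² = 1.118 × 10⁻⁵ × 19.4 × 67,404,100 ≈ 14,619.4 × g
14,619.4 = 1.118 × 10⁻⁵ × 11.5 × N²
N² = 14,619.4 / (12.857 × 10⁻⁵) = 113,707,708
N ≈ √113,707,708 ≈ 10,663.4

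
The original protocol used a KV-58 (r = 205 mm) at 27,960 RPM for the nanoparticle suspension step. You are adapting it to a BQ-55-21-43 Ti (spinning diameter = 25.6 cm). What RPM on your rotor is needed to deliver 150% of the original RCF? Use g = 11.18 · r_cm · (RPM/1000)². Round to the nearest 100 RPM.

43300 RPM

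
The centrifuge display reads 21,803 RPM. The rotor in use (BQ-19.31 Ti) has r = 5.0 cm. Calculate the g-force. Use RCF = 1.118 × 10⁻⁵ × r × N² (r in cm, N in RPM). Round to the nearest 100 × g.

RCF ≈ 26600 ×g

RCF = 1.118 × 10⁻⁵ × r × N²
RCF = 1.118 × 10⁻⁵ × 5 × (21803)² = 1.118 × 10⁻⁵ × 5 × 475,370,809 ≈ 26,573.2 × g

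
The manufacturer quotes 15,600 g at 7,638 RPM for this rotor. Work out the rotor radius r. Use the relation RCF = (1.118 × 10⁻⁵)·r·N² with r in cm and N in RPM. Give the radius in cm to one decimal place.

≈ 23.9 cm

RCF = 1.118 × 10⁻⁵ × r × N²
15600 = 1.118 × 10⁻⁵ × r × (7638)²
r = 15600 / (1.118 × 10⁻⁵ × 58,339,044) = 15600 / 652.2305 ≈ 23.918 cm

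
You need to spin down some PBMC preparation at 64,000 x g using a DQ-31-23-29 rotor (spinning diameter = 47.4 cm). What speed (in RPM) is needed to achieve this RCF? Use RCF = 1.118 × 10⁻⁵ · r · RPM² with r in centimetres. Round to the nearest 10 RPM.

r = 47.4 / 2 = 23.7 cm
64,000 = 1.118 × 10⁻⁵ × 23.7 × N²
N² = 64,000 / (26.4966 × 10⁻⁵) = 241,540,424
N ≈ √241,540,424 ≈ 15,541.6

N ≈ 15540 RPM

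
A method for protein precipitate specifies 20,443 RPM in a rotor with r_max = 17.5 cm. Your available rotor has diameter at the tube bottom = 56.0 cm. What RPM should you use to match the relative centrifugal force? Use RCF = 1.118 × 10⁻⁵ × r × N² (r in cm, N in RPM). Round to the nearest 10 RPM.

16160 RPM

RCF_original = 1.118 × 10⁻⁵ × 17.5 × (20443)² = 1.118 × 10⁻⁵ × 17.5 × 417,916,249 ≈ 81,765.3 × g
Your rotor: r = 56.0 / 2 = 28 cm
81,765.3 = 1.118 × 10⁻⁵ × 28 × N²
N² = 81,765.3 / (31.304 × 10⁻⁵) = 261,197,611
N ≈ √261,197,611 ≈ 16,161.6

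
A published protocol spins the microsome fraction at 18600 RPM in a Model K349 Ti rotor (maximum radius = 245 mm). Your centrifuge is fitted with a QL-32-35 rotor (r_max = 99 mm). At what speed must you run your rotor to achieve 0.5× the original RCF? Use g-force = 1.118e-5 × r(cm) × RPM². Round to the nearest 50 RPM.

20700 RPM

Original rotor: r = 245 mm = 24.5 cm
RCF_original = 1.118 × 10⁻⁵ × 24.5 × (18600)² = 1.118 × 10⁻⁵ × 24.5 × 345,960,000 ≈ 94,761.9 × g
Target RCF = 0.5 × 94,761.9 ≈ 47,380.9 × g
Your rotor: r = 99 mm = 9.9 cm
47,380.9 = 1.118 × 10⁻⁵ × 9.9 × N²
N² = 47,380.9 / (11.0682 × 10⁻⁵) = 428,081,350
N ≈ √428,081,350 ≈ 20,690.1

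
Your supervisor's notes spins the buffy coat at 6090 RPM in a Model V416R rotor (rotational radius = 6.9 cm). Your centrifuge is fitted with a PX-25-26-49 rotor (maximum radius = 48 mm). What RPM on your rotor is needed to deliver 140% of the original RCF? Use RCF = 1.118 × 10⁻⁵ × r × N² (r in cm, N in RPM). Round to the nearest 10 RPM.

≈ 8640 RPM

RCF = 1.118 × 10⁻⁵ × r × N²
RCF_original = 1.118 × 10⁻⁵ × 6.9 × (6090)² = 1.118 × 10⁻⁵ × 6.9 × 37,088,100 ≈ 2,861.1 × g
Target RCF = 1.4 × 2,861.1 ≈ 4,005.5 × g
Your rotor: r = 48 mm = 4.8 cm
4,005.5 = 1.118 × 10⁻⁵ × 4.8 × N²
N² = 4,005.5 / (5.3664 × 10⁻⁵) = 74,640,355
N ≈ √74,640,355 ≈ 8,639.5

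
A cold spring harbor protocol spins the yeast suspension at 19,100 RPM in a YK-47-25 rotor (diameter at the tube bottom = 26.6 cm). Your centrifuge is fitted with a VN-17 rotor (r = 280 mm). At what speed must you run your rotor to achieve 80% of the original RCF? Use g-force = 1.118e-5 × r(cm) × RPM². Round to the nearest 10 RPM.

11770 RPM

Original rotor: r = 26.6 / 2 = 13.3 cm
RCF_original = 1.118 × 10⁻⁵ × 13.3 × (19100)² = 1.118 × 10⁻⁵ × 13.3 × 364,810,000 ≈ 54,245.1 × g
Target RCF = 0.8 × 54,245.1 ≈ 43,396.1 × g
Your rotor: r = 280 mm = 28.0 cm
43,396.1 = 1.118 × 10⁻⁵ × 28 × N²
N² = 43,396.1 / (31.304 × 10⁻⁵) = 138,627,971
N ≈ √138,627,971 ≈ 11,774.0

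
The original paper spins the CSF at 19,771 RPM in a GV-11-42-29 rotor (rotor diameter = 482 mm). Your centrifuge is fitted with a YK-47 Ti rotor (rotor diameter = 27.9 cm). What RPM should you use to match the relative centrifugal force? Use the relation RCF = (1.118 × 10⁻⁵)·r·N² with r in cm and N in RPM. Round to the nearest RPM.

25987 RPM

Original rotor: r = 482 mm / 2 = 241 mm = 24.1 cm
RCF_original = 1.118 × 10⁻⁵ × 24.1 × (19771)² = 1.118 × 10⁻⁵ × 24.1 × 390,892,441 ≈ 105,321.3 × g
Your rotor: r = 27.9 / 2 = 13.95 cm
105,321.3 = 1.118 × 10⁻⁵ × 13.95 × N²
N² = 105,321.3 / (15.5961 × 10⁻⁵) = 675,305,365
N ≈ √675,305,365 ≈ 25,986.6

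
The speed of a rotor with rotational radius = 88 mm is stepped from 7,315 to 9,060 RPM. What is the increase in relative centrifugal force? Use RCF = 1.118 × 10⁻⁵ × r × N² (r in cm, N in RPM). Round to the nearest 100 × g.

≈ 2800 ×g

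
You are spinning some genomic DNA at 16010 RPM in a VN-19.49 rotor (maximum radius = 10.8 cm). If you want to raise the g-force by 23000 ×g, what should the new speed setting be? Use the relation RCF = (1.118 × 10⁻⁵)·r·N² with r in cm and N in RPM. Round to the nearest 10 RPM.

Current RCF = 1.118 × 10⁻⁵ × 10.8 × (16010)² = 1.118 × 10⁻⁵ × 10.8 × 256,320,100 ≈ 30,949.1 × g
Target RCF = 30,949.1 + 23,000 = 53,949.1 × g
N² = 53,949.1 / (12.0744 × 10⁻⁵) = 446,805,638
N ≈ √446,805,638 ≈ 21,137.8

≈ 21140 RPM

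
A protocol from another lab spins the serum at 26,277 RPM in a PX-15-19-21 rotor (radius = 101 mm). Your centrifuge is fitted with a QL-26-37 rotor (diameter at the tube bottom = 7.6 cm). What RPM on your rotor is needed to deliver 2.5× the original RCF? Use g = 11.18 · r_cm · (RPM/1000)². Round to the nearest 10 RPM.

≈ 67740 RPM

Original rotor: r = 101 mm = 10.1 cm
RCF_original = 11.18 × 10.1 × (26.277)² = 11.18 × 10.1 × 690.480729 ≈ 77,967.7 × g
Target RCF = 2.5 × 77,967.7 ≈ 194,919.2 × g
Your rotor: r = 7.6 / 2 = 3.8 cm
194,919.2 = 11.18 × 3.8 × (N/1000)²
(N/1000)² = 194,919.2 / 42.484 = 4588.061
N = 1000 × √4588.061 ≈ 67,735.2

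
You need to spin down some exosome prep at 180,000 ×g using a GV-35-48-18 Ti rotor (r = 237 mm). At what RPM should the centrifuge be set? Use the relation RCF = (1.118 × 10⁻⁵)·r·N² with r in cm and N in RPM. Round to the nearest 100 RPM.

r = 237 mm = 23.7 cm
RCF = 1.118 × 10⁻⁵ × r × N²
180,000 = 1.118 × 10⁻⁵ × 23.7 × N²
N² = 180,000 / (26.4966 × 10⁻⁵) = 679,332,443
N ≈ √679,332,443 ≈ 26,064.0

≈ 26100 RPM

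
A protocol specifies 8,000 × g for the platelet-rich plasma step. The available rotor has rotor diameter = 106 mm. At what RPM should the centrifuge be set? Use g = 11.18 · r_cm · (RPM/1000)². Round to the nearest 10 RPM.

r = 106 mm / 2 = 53 mm = 5.3 cm
RCF = 11.18 × r × (N/1000)²
8,000 = 11.18 × 5.3 × (N/1000)²
(N/1000)² = 8,000 / 59.254 = 135.012
N = 1000 × √135.012 ≈ 11,619.5

≈ 11620 RPM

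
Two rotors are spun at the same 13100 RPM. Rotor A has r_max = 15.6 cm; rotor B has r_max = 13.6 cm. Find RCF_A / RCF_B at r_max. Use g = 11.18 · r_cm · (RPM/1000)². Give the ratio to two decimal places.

1.15

At fixed N, RCF ∝ r, so RCF_A/RCF_B = r_A/r_B = 15.6 / 13.6 = 1.1471.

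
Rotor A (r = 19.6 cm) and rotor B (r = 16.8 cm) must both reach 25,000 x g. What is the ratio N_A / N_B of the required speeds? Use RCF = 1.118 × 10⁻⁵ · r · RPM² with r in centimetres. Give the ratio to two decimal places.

0.93

At fixed RCF, N ∝ 1/√r, so N_A/N_B = √(r_B/r_A) = √(16.8/19.6) = √0.857143 = 0.9258.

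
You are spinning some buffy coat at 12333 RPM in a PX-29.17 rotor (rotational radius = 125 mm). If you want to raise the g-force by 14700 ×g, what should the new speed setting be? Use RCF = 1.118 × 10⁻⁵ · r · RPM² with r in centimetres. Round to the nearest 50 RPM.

16050 RPM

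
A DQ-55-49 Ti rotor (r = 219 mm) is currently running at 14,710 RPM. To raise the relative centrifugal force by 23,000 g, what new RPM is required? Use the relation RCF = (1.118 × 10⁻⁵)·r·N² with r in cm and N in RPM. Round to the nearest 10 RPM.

N₂ ≈ 17620 RPM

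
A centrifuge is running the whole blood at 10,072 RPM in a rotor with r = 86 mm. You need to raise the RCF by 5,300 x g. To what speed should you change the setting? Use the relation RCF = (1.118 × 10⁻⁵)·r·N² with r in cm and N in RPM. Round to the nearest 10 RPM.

N₂ ≈ 12510 RPM

r = 86 mm = 8.6 cm
Current RCF = 1.118 × 10⁻⁵ × 8.6 × (10072)² = 1.118 × 10⁻⁵ × 8.6 × 101,445,184 ≈ 9,753.8 × g
Target RCF = 9,753.8 + 5,300 = 15,053.8 × g
N² = 15,053.8 / (9.6148 × 10⁻⁵) = 156,569,039
N ≈ √156,569,039 ≈ 12,512.8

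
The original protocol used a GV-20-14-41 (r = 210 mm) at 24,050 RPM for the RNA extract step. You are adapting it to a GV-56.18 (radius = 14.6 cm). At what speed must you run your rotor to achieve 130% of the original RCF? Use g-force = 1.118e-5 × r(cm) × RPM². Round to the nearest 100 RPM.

Original rotor: r = 210 mm = 21.0 cm
RCF_original = 1.118 × 10⁻⁵ × 21 × (24050)² = 1.118 × 10⁻⁵ × 21 × 578,402,500 ≈ 135,797.3 × g
Target RCF = 1.3 × 135,797.3 ≈ 176,536.5 × g
176,536.5 = 1.118 × 10⁻⁵ × 14.6 × N²
N² = 176,536.5 / (16.3228 × 10⁻⁵) = 1,081,533,193
N ≈ √1,081,533,193 ≈ 32,886.7

≈ 32900 RPM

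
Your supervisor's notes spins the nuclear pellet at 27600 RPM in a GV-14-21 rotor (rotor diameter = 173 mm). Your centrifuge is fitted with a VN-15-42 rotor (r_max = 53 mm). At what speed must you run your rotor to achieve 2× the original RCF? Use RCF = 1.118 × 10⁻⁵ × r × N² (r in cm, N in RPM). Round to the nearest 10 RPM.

Original rotor: r = 173 mm / 2 = 86.5 mm = 8.65 cm
RCF_original = 1.118 × 10⁻⁵ × 8.65 × (27600)² = 1.118 × 10⁻⁵ × 8.65 × 761,760,000 ≈ 73,667.5 × g
Target RCF = 2 × 73,667.5 ≈ 147,335 × g
Your rotor: r = 53 mm = 5.3 cm
147,335 = 1.118 × 10⁻⁵ × 5.3 × N²
N² = 147,335 / (5.9254 × 10⁻⁵) = 2,486,498,802
N ≈ √2,486,498,802 ≈ 49,864.8

≈ 49860 RPM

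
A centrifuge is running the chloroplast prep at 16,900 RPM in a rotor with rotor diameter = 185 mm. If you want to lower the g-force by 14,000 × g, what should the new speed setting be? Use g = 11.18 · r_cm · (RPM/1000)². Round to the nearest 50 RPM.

r = 185 mm / 2 = 92.5 mm = 9.25 cm
Current RCF = 11.18 × 9.25 × (16.9)² = 11.18 × 9.25 × 285.61 ≈ 29,536.4 × g
Target RCF = 29,536.4 − 14,000 = 15,536.4 × g
(N/1000)² = 15,536.4 / 103.415 = 150.2335
N = 1000 × √150.2335 ≈ 12,257.0

12250 RPM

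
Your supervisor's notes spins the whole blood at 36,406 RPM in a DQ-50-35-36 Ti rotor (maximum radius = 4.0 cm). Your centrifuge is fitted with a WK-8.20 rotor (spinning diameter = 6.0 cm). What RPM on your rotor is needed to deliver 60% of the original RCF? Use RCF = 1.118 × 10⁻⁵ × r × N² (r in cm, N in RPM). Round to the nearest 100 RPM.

32600 RPM

RCF_original = 1.118 × 10⁻⁵ × 4 × (36406)² = 1.118 × 10⁻⁵ × 4 × 1,325,396,836 ≈ 59,271.7 × g
Target RCF = 0.6 × 59,271.7 ≈ 35,563 × g
Your rotor: r = 6.0 / 2 = 3 cm
35,563 = 1.118 × 10⁻⁵ × 3 × N²
N² = 35,563 / (3.354 × 10⁻⁵) = 1,060,316,041
N ≈ √1,060,316,041 ≈ 32,562.5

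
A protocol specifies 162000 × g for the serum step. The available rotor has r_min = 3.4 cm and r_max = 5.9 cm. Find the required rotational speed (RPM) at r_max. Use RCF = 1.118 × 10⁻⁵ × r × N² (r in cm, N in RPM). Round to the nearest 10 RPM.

N ≈ 49560 RPM

Use r_max = 5.9 cm.
162,000 = 1.118 × 10⁻⁵ × 5.9 × N²
N² = 162,000 / (6.5962 × 10⁻⁵) = 2,455,959,492
N ≈ √2,455,959,492 ≈ 49,557.6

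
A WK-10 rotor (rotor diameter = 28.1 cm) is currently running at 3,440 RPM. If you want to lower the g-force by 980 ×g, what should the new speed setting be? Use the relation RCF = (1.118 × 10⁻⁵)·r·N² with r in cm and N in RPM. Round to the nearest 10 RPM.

N₂ ≈ 2370 RPM

r = 28.1 / 2 = 14.05 cm
Current RCF = 1.118 × 10⁻⁵ × 14.05 × (3440)² = 1.118 × 10⁻⁵ × 14.05 × 11,833,600 ≈ 1,858.8 × g
Target RCF = 1,858.8 − 980 = 878.8 × g
N² = 878.8 / (15.7079 × 10⁻⁵) = 5,594,637
N ≈ √5,594,637 ≈ 2,365.3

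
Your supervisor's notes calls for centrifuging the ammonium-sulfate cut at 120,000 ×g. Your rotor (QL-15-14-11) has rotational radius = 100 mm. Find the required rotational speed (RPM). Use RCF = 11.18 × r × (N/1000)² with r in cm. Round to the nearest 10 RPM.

r = 100 mm = 10.0 cm
120,000 = 11.18 × 10 × (N/1000)²
(N/1000)² = 120,000 / 111.8 = 1073.345
N = 1000 × √1073.345 ≈ 32,761.9

N ≈ 32760 RPM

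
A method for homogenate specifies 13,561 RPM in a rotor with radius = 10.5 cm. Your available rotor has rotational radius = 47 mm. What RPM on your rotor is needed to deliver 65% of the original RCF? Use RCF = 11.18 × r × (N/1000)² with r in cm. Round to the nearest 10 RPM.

RCF = 11.18 × r × (N/1000)²
RCF_original = 11.18 × 10.5 × (13.561)² = 11.18 × 10.5 × 183.900721 ≈ 21,588.1 × g
Target RCF = 0.65 × 21,588.1 ≈ 14,032.3 × g
Your rotor: r = 47 mm = 4.7 cm
14,032.3 = 11.18 × 4.7 × (N/1000)²
(N/1000)² = 14,032.3 / 52.546 = 267.0479
N = 1000 × √267.0479 ≈ 16,341.6

≈ 16340 RPM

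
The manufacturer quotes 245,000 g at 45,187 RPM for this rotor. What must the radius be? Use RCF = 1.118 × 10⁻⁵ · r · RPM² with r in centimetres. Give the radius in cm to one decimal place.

r ≈ 10.7 cm

245000 = 1.118 × 10⁻⁵ × r × (45187)²
r = 245000 / (1.118 × 10⁻⁵ × 2,041,864,969) = 245000 / 22828.05 ≈ 10.732 cm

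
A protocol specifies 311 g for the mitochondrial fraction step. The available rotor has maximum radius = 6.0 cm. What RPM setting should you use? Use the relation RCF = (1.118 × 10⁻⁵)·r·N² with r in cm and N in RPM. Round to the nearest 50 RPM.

311 = 1.118 × 10⁻⁵ × 6 × N²
N² = 311 / (6.708 × 10⁻⁵) = 4,636,255
N ≈ √4,636,255 ≈ 2,153.2

2150 RPM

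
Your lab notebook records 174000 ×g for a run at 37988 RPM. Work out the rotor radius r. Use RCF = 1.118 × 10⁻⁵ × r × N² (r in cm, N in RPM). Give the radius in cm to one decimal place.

10.8 cm

RCF = 1.118 × 10⁻⁵ × r × N²
174000 = 1.118 × 10⁻⁵ × r × (37988)²
r = 174000 / (1.118 × 10⁻⁵ × 1,443,088,144) = 174000 / 16133.73 ≈ 10.785 cm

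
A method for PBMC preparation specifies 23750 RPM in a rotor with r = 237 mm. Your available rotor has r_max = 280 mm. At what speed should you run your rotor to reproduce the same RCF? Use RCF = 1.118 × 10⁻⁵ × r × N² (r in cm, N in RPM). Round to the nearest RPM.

Original rotor: r = 237 mm = 23.7 cm
RCF_original = 1.118 × 10⁻⁵ × 23.7 × (23750)² = 1.118 × 10⁻⁵ × 23.7 × 564,062,500 ≈ 149,457.4 × g
Your rotor: r = 280 mm = 28.0 cm
149,457.4 = 1.118 × 10⁻⁵ × 28 × N²
N² = 149,457.4 / (31.304 × 10⁻⁵) = 477,438,666
N ≈ √477,438,666 ≈ 21,850.4

21850 RPM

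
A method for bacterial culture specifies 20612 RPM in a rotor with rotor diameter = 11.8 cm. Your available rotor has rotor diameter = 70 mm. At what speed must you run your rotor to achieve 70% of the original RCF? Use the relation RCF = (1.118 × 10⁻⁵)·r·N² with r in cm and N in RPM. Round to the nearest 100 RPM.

Original rotor: r = 11.8 / 2 = 5.9 cm
RCF = 1.118 × 10⁻⁵ × r × N²
RCF_original = 1.118 × 10⁻⁵ × 5.9 × (20612)² = 1.118 × 10⁻⁵ × 5.9 × 424,854,544 ≈ 28,024.3 × g
Target RCF = 0.7 × 28,024.3 ≈ 19,617 × g
Your rotor: r = 70 mm / 2 = 35 mm = 3.5 cm
19,617 = 1.118 × 10⁻⁵ × 3.5 × N²
N² = 19,617 / (3.913 × 10⁻⁵) = 501,328,904
N ≈ √501,328,904 ≈ 22,390.4

22400 RPM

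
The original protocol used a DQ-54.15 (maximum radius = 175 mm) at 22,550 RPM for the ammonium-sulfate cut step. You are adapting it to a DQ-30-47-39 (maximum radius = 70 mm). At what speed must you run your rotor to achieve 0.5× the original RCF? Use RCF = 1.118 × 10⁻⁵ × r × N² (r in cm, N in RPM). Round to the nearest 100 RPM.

≈ 25200 RPM

Original rotor: r = 175 mm = 17.5 cm
RCF_original = 1.118 × 10⁻⁵ × 17.5 × (22550)² = 1.118 × 10⁻⁵ × 17.5 × 508,502,500 ≈ 99,488.5 × g
Target RCF = 0.5 × 99,488.5 ≈ 49,744.2 × g
Your rotor: r = 70 mm = 7.0 cm
49,744.2 = 1.118 × 10⁻⁵ × 7 × N²
N² = 49,744.2 / (7.826 × 10⁻⁵) = 635,627,396
N ≈ √635,627,396 ≈ 25,211.7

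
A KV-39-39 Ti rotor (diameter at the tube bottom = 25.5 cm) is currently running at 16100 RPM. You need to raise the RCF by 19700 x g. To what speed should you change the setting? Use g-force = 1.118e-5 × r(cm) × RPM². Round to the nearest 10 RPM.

r = 25.5 / 2 = 12.75 cm
Current RCF = 1.118 × 10⁻⁵ × 12.75 × (16100)² = 1.118 × 10⁻⁵ × 12.75 × 259,210,000 ≈ 36,949.1 × g
Target RCF = 36,949.1 + 19,700 = 56,649.1 × g
N² = 56,649.1 / (14.2545 × 10⁻⁵) = 397,412,045
N ≈ √397,412,045 ≈ 19,935.2

N₂ ≈ 19940 RPM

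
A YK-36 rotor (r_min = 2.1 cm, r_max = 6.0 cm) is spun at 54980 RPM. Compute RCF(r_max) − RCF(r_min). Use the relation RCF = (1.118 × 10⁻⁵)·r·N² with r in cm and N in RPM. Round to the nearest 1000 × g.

ΔRCF ≈ 132000 g

RCF_max = 1.118 × 10⁻⁵ × 6 × (54980)² = 1.118 × 10⁻⁵ × 6 × 3,022,800,400 ≈ 202,769.5 × g
RCF_min = 1.118 × 10⁻⁵ × 2.1 × (54980)² = 1.118 × 10⁻⁵ × 2.1 × 3,022,800,400 ≈ 70,969.3 × g
ΔRCF = 202,769.5 − 70,969.3 = 131,800.2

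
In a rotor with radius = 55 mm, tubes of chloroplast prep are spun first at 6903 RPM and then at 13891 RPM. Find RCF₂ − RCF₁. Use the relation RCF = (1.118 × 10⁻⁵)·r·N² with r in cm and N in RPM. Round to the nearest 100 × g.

r = 55 mm = 5.5 cm
RCF₁ = 1.118 × 10⁻⁵ × 5.5 × (6903)² = 1.118 × 10⁻⁵ × 5.5 × 47,651,409 ≈ 2,930.1 × g
RCF₂ = 1.118 × 10⁻⁵ × 5.5 × (13891)² = 1.118 × 10⁻⁵ × 5.5 × 192,959,881 ≈ 11,865.1 × g
Increase = 11,865.1 − 2,930.1 = 8,935

8900 ×g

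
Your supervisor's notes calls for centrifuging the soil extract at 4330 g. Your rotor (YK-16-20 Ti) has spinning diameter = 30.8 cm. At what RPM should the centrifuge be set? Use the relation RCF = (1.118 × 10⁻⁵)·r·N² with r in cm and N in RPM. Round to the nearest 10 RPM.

5010 RPM

r = 30.8 / 2 = 15.4 cm
4,330 = 1.118 × 10⁻⁵ × 15.4 × N²
N² = 4,330 / (17.2172 × 10⁻⁵) = 25,149,269
N ≈ √25,149,269 ≈ 5,014.9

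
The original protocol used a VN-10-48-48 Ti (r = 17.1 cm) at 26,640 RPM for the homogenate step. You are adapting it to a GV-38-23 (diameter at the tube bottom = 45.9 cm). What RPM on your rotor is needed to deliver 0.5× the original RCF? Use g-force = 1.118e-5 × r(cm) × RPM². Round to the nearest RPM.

16260 RPM

RCF = 1.118 × 10⁻⁵ × r × N²
RCF_original = 1.118 × 10⁻⁵ × 17.1 × (26640)² = 1.118 × 10⁻⁵ × 17.1 × 709,689,600 ≈ 135,677 × g
Target RCF = 0.5 × 135,677 ≈ 67,838.5 × g
Your rotor: r = 45.9 / 2 = 22.95 cm
67,838.5 = 1.118 × 10⁻⁵ × 22.95 × N²
N² = 67,838.5 / (25.6581 × 10⁻⁵) = 264,394,090
N ≈ √264,394,090 ≈ 16,260.2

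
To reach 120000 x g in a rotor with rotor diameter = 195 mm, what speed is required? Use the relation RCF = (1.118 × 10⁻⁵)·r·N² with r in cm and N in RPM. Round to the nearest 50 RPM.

N ≈ 33200 RPM

r = 195 mm / 2 = 97.5 mm = 9.75 cm
RCF = 1.118 × 10⁻⁵ × r × N²
120,000 = 1.118 × 10⁻⁵ × 9.75 × N²
N² = 120,000 / (10.9005 × 10⁻⁵) = 1,100,866,933
N ≈ √1,100,866,933 ≈ 33,179.3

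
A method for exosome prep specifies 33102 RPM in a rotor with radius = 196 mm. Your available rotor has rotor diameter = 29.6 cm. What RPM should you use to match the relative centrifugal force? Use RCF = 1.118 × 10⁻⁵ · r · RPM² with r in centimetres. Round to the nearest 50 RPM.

Original rotor: r = 196 mm = 19.6 cm
RCF_original = 1.118 × 10⁻⁵ × 19.6 × (33102)² = 1.118 × 10⁻⁵ × 19.6 × 1,095,742,404 ≈ 240,107.8 × g
Your rotor: r = 29.6 / 2 = 14.8 cm
240,107.8 = 1.118 × 10⁻⁵ × 14.8 × N²
N² = 240,107.8 / (16.5464 × 10⁻⁵) = 1,451,118,068
N ≈ √1,451,118,068 ≈ 38,093.5

38100 RPM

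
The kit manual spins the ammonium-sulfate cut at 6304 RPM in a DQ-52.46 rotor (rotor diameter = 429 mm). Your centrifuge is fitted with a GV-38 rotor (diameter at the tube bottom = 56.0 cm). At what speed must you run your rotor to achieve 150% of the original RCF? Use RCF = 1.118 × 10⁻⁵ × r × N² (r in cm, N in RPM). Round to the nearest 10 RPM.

Original rotor: r = 429 mm / 2 = 214.5 mm = 21.45 cm
RCF_original = 1.118 × 10⁻⁵ × 21.45 × (6304)² = 1.118 × 10⁻⁵ × 21.45 × 39,740,416 ≈ 9,530.2 × g
Target RCF = 1.5 × 9,530.2 ≈ 14,295.3 × g
Your rotor: r = 56.0 / 2 = 28 cm
14,295.3 = 1.118 × 10⁻⁵ × 28 × N²
N² = 14,295.3 / (31.304 × 10⁻⁵) = 45,666,049
N ≈ √45,666,049 ≈ 6,757.7

6760 RPM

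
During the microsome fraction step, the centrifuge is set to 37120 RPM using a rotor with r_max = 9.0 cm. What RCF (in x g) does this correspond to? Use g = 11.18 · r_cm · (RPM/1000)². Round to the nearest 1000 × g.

RCF = 11.18 × 9 × (37.12)² = 11.18 × 9 × 1,377.8944 ≈ 138,643.7 × g

RCF ≈ 139000 x g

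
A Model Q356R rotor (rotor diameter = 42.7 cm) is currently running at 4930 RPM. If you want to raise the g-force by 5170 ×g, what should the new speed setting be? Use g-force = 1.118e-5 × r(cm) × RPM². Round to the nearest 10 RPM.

r = 42.7 / 2 = 21.35 cm
Current RCF = 1.118 × 10⁻⁵ × 21.35 × (4930)² = 1.118 × 10⁻⁵ × 21.35 × 24,304,900 ≈ 5,801.4 × g
Target RCF = 5,801.4 + 5,170 = 10,971.4 × g
N² = 10,971.4 / (23.8693 × 10⁻⁵) = 45,964,482
N ≈ √45,964,482 ≈ 6,779.7

6780 RPM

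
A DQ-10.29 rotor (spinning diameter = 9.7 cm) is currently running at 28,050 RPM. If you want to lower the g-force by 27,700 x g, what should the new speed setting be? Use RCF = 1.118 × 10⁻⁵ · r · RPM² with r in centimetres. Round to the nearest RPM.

≈ 16612 RPM

r = 9.7 / 2 = 4.85 cm
Current RCF = 1.118 × 10⁻⁵ × 4.85 × (28050)² = 1.118 × 10⁻⁵ × 4.85 × 786,802,500 ≈ 42,662.8 × g
Target RCF = 42,662.8 − 27,700 = 14,962.8 × g
N² = 14,962.8 / (5.4223 × 10⁻⁵) = 275,949,320
N ≈ √275,949,320 ≈ 16,611.7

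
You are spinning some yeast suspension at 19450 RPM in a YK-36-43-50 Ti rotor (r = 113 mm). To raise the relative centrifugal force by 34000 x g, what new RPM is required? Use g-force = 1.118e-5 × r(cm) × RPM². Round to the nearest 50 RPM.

r = 113 mm = 11.3 cm
Current RCF = 1.118 × 10⁻⁵ × 11.3 × (19450)² = 1.118 × 10⁻⁵ × 11.3 × 378,302,500 ≈ 47,792.5 × g
Target RCF = 47,792.5 + 34,000 = 81,792.5 × g
N² = 81,792.5 / (12.6334 × 10⁻⁵) = 647,430,620
N ≈ √647,430,620 ≈ 25,444.7

N₂ ≈ 25450 RPM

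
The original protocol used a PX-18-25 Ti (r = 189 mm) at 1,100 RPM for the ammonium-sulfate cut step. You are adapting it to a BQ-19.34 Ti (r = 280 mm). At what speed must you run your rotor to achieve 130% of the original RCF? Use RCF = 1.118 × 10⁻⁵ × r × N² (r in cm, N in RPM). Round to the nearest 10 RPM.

1030 RPM

Original rotor: r = 189 mm = 18.9 cm
RCF_original = 1.118 × 10⁻⁵ × 18.9 × (1100)² = 1.118 × 10⁻⁵ × 18.9 × 1,210,000 ≈ 255.7 × g
Target RCF = 1.3 × 255.7 ≈ 332.4 × g
Your rotor: r = 280 mm = 28.0 cm
332.4 = 1.118 × 10⁻⁵ × 28 × N²
N² = 332.4 / (31.304 × 10⁻⁵) = 1,061,845
N ≈ √1,061,845 ≈ 1,030.5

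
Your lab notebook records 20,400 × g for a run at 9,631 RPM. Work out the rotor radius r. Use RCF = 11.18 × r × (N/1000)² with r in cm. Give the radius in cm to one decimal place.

RCF = 11.18 × r × (N/1000)²
20400 = 11.18 × r × (9.631)²
r = 20400 / (11.18 × 92.756161) = 20400 / 1037.014 ≈ 19.672 cm

≈ 19.7 cm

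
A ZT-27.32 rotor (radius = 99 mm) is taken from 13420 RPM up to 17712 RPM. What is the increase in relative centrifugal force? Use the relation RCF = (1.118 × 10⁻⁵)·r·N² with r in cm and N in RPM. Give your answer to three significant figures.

14800 × g

r = 99 mm = 9.9 cm
RCF₁ = 1.118 × 10⁻⁵ × 9.9 × (13420)² = 1.118 × 10⁻⁵ × 9.9 × 180,096,400 ≈ 19,933.4 × g
RCF₂ = 1.118 × 10⁻⁵ × 9.9 × (17712)² = 1.118 × 10⁻⁵ × 9.9 × 313,714,944 ≈ 34,722.6 × g
Increase = 34,722.6 − 19,933.4 = 14,789.2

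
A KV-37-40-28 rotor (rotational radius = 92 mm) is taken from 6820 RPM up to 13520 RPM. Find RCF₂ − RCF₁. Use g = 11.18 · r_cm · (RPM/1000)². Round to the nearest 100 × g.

≈ 14000 ×g

r = 92 mm = 9.2 cm
RCF₁ = 11.18 × 9.2 × (6.82)² = 11.18 × 9.2 × 46.5124 ≈ 4,784.1 × g
RCF₂ = 11.18 × 9.2 × (13.52)² = 11.18 × 9.2 × 182.7904 ≈ 18,801.1 × g
Increase = 18,801.1 − 4,784.1 = 14,017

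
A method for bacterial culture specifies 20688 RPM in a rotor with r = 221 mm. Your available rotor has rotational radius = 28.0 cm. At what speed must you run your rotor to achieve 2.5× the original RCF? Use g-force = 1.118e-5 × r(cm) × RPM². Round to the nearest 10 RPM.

≈ 29060 RPM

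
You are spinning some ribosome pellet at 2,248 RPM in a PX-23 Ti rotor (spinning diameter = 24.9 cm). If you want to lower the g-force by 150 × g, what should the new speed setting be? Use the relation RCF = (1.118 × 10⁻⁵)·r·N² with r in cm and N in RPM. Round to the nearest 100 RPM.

r = 24.9 / 2 = 12.45 cm
Current RCF = 1.118 × 10⁻⁵ × 12.45 × (2248)² = 1.118 × 10⁻⁵ × 12.45 × 5,053,504 ≈ 703.4 × g
Target RCF = 703.4 − 150 = 553.4 × g
N² = 553.4 / (13.9191 × 10⁻⁵) = 3,975,832
N ≈ √3,975,832 ≈ 1,993.9

N₂ ≈ 2000 RPM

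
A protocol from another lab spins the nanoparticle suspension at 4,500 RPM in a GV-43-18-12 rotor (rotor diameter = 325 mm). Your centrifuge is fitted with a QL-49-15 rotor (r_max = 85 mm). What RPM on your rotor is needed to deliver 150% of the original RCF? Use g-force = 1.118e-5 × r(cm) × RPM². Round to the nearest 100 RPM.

Original rotor: r = 325 mm / 2 = 162.5 mm = 16.25 cm
RCF = 1.118 × 10⁻⁵ × r × N²
RCF_original = 1.118 × 10⁻⁵ × 16.25 × (4500)² = 1.118 × 10⁻⁵ × 16.25 × 20,250,000 ≈ 3,678.9 × g
Target RCF = 1.5 × 3,678.9 ≈ 5,518.4 × g
Your rotor: r = 85 mm = 8.5 cm
5,518.4 = 1.118 × 10⁻⁵ × 8.5 × N²
N² = 5,518.4 / (9.503 × 10⁻⁵) = 58,070,083
N ≈ √58,070,083 ≈ 7,620.4

≈ 7600 RPM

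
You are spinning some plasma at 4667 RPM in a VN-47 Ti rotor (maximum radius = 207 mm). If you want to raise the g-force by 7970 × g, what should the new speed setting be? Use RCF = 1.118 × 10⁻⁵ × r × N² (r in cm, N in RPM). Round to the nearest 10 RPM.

r = 207 mm = 20.7 cm
Current RCF = 1.118 × 10⁻⁵ × 20.7 × (4667)² = 1.118 × 10⁻⁵ × 20.7 × 21,780,889 ≈ 5,040.7 × g
Target RCF = 5,040.7 + 7,970 = 13,010.7 × g
N² = 13,010.7 / (23.1426 × 10⁻⁵) = 56,219,699
N ≈ √56,219,699 ≈ 7,498.0

≈ 7500 RPM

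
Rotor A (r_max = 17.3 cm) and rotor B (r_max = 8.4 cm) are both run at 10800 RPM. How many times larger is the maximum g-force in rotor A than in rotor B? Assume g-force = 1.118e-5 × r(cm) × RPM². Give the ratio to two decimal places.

2.06

At fixed N, RCF ∝ r, so RCF_A/RCF_B = r_A/r_B = 17.3 / 8.4 = 2.0595.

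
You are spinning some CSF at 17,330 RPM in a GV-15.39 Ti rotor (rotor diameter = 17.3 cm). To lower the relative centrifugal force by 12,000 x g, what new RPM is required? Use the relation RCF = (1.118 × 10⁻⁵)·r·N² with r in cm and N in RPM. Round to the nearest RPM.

N₂ ≈ 13276 RPM

r = 17.3 / 2 = 8.65 cm
Current RCF = 1.118 × 10⁻⁵ × 8.65 × (17330)² = 1.118 × 10⁻⁵ × 8.65 × 300,328,900 ≈ 29,043.9 × g
Target RCF = 29,043.9 − 12,000 = 17,043.9 × g
N² = 17,043.9 / (9.6707 × 10⁻⁵) = 176,242,671
N ≈ √176,242,671 ≈ 13,275.6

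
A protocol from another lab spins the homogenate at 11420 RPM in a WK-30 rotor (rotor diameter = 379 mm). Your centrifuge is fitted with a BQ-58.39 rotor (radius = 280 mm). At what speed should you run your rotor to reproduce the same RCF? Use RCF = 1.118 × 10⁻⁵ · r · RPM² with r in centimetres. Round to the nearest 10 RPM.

≈ 9390 RPM

Original rotor: r = 379 mm / 2 = 189.5 mm = 18.95 cm
RCF_original = 1.118 × 10⁻⁵ × 18.95 × (11420)² = 1.118 × 10⁻⁵ × 18.95 × 130,416,400 ≈ 27,630.1 × g
Your rotor: r = 280 mm = 28.0 cm
27,630.1 = 1.118 × 10⁻⁵ × 28 × N²
N² = 27,630.1 / (31.304 × 10⁻⁵) = 88,263,800
N ≈ √88,263,800 ≈ 9,394.9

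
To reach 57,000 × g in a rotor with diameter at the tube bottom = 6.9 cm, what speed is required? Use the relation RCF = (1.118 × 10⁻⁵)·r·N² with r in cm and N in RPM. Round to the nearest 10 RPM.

≈ 38440 RPM

r = 6.9 / 2 = 3.45 cm
RCF = 1.118 × 10⁻⁵ × r × N²
57,000 = 1.118 × 10⁻⁵ × 3.45 × N²
N² = 57,000 / (3.8571 × 10⁻⁵) = 1,477,794,198
N ≈ √1,477,794,198 ≈ 38,442.1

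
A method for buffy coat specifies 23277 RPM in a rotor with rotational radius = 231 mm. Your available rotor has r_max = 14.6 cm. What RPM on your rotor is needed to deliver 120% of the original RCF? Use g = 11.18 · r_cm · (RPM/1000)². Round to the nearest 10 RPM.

Original rotor: r = 231 mm = 23.1 cm
RCF_original = 11.18 × 23.1 × (23.277)² = 11.18 × 23.1 × 541.818729 ≈ 139,929 × g
Target RCF = 1.2 × 139,929 ≈ 167,914.8 × g
167,914.8 = 11.18 × 14.6 × (N/1000)²
(N/1000)² = 167,914.8 / 163.228 = 1028.713
N = 1000 × √1028.713 ≈ 32,073.6

32070 RPM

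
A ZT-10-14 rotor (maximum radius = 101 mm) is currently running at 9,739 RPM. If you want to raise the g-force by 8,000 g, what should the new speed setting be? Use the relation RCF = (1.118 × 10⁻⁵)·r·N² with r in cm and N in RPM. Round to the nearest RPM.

12872 RPM

r = 101 mm = 10.1 cm
Current RCF = 1.118 × 10⁻⁵ × 10.1 × (9739)² = 1.118 × 10⁻⁵ × 10.1 × 94,848,121 ≈ 10,710.1 × g
Target RCF = 10,710.1 + 8,000 = 18,710.1 × g
N² = 18,710.1 / (11.2918 × 10⁻⁵) = 165,696,346
N ≈ √165,696,346 ≈ 12,872.3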